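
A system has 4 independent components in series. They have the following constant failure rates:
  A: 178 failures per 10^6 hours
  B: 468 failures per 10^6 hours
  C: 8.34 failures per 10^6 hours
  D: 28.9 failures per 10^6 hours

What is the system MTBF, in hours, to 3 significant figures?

1460

Series of exponential components: λ_sys = Σ λ_i
λ_sys = 0.000178 + 0.000468 + 0.00000834 + 0.0000289 = 6.8324e-04 /h
MTBF = 1 / λ_sys = 1460 h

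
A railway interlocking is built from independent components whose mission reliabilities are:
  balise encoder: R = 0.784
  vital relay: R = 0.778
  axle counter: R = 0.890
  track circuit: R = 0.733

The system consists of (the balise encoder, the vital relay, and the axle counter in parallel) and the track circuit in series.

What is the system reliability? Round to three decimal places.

Parallel (balise encoder, vital relay, and axle counter): 1 − (1 − 0.78400)(1 − 0.77800)(1 − 0.89000) = 0.99473
Series ([0.99473] and track circuit): 0.99473 × 0.73300 = 0.729

0.729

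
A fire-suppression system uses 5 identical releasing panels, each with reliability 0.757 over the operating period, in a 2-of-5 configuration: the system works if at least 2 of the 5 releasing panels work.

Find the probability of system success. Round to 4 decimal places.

R = Σ_{i=2}^{5} C(5,i) p^i (1−p)^{5−i} with p = 0.757
C(5,2)·0.757^2·0.243^3 = 0.082226
C(5,3)·0.757^3·0.243^2 = 0.256153
C(5,4)·0.757^4·0.243^1 = 0.398988
C(5,5)·0.757^5·0.243^0 = 0.248588
Sum = 0.9860

0.9860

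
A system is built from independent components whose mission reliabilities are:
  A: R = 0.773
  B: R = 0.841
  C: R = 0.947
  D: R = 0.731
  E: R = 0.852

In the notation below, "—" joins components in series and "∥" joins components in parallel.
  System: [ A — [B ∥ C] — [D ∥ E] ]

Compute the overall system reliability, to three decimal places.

Parallel (B and C): 1 − (1 − 0.84100)(1 − 0.94700) = 0.99157
Parallel (D and E): 1 − (1 − 0.73100)(1 − 0.85200) = 0.96019
Series (A, [0.99157], and [0.96019]): 0.77300 × 0.99157 × 0.96019 = 0.736

0.736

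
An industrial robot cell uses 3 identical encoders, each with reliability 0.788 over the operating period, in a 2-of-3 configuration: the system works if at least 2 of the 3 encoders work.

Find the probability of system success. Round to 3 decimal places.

R = Σ_{i=2}^{3} C(3,i) p^i (1−p)^{3−i} with p = 0.788
C(3,2)·0.788^2·0.212^1 = 0.39492
C(3,3)·0.788^3·0.212^0 = 0.48930
Sum = 0.884

0.884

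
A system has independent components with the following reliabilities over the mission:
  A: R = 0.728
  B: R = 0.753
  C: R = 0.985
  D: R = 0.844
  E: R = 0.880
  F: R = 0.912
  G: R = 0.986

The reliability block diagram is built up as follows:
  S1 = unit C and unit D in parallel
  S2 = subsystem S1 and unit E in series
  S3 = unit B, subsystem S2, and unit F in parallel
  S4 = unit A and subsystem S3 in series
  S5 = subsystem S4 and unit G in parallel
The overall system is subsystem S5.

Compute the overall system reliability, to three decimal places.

Parallel (C and D): 1 − (1 − 0.98500)(1 − 0.84400) = 0.99766
Series ([0.99766] and E): 0.99766 × 0.88000 = 0.87794
Parallel (B, [0.87794], and F): 1 − (1 − 0.75300)(1 − 0.87794)(1 − 0.91200) = 0.99735
Series (A and [0.99735]): 0.72800 × 0.99735 = 0.72607
Parallel ([0.72607] and G): 1 − (1 − 0.72607)(1 − 0.98600) = 0.996

0.996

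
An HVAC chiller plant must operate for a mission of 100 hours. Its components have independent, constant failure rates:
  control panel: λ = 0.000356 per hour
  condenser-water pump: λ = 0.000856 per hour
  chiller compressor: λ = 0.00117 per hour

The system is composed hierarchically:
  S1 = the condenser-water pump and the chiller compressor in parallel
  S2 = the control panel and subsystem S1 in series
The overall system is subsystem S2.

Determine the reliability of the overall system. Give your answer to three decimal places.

0.956

R(control panel) = exp(−0.000356 × 100) = 0.96503
R(condenser-water pump) = exp(−0.000856 × 100) = 0.91796
R(chiller compressor) = exp(−0.00117 × 100) = 0.88959
Parallel (condenser-water pump and chiller compressor): 1 − (1 − 0.91796)(1 − 0.88959) = 0.99094
Series (control panel and [0.99094]): 0.96503 × 0.99094 = 0.956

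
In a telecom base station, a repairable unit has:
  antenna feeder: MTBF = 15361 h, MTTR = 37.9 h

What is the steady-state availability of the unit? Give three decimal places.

0.998

A(antenna feeder) = MTBF/(MTBF+MTTR) = 15361/(15361+37.9) = 0.998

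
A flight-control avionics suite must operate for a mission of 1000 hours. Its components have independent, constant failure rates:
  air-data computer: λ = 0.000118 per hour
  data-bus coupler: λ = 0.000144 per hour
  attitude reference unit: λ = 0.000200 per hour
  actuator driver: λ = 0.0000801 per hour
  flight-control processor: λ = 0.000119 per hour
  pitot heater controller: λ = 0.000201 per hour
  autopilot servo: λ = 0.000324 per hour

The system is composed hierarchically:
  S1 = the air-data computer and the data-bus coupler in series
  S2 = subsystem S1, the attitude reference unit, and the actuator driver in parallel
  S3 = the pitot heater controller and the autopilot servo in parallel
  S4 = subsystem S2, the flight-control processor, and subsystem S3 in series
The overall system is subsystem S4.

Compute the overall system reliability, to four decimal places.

0.8404

R(air-data computer) = exp(−0.000118 × 1000) = 0.888696
R(data-bus coupler) = exp(−0.000144 × 1000) = 0.865888
R(attitude reference unit) = exp(−0.000200 × 1000) = 0.818731
R(actuator driver) = exp(−0.0000801 × 1000) = 0.923024
R(flight-control processor) = exp(−0.000119 × 1000) = 0.887808
R(pitot heater controller) = exp(−0.000201 × 1000) = 0.817912
R(autopilot servo) = exp(−0.000324 × 1000) = 0.723250
Series (air-data computer and data-bus coupler): 0.888696 × 0.865888 = 0.769511
Parallel ([0.769511], attitude reference unit, and actuator driver): 1 − (1 − 0.769511)(1 − 0.818731)(1 − 0.923024) = 0.996784
Parallel (pitot heater controller and autopilot servo): 1 − (1 − 0.817912)(1 − 0.723250) = 0.949607
Series ([0.996784], flight-control processor, and [0.949607]): 0.996784 × 0.887808 × 0.949607 = 0.8404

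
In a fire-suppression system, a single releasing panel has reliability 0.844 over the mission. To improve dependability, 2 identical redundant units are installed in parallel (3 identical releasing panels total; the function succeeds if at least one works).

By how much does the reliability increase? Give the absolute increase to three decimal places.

0.152

R_before = 0.844
R_after = 1 − (1 − 0.844)^3 = 0.996
ΔR = 0.996 − 0.844 = 0.152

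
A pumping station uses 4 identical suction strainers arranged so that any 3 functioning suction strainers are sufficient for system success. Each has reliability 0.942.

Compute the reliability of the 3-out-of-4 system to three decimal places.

0.981

R = Σ_{i=3}^{4} C(4,i) p^i (1−p)^{4−i} with p = 0.942
C(4,3)·0.942^3·0.058^1 = 0.19393
C(4,4)·0.942^4·0.058^0 = 0.78741
Sum = 0.981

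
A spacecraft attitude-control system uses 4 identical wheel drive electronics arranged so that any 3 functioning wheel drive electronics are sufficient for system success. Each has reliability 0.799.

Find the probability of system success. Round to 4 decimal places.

0.8177

R = Σ_{i=3}^{4} C(4,i) p^i (1−p)^{4−i} with p = 0.799
C(4,3)·0.799^3·0.201^1 = 0.410106
C(4,4)·0.799^4·0.201^0 = 0.407556
Sum = 0.8177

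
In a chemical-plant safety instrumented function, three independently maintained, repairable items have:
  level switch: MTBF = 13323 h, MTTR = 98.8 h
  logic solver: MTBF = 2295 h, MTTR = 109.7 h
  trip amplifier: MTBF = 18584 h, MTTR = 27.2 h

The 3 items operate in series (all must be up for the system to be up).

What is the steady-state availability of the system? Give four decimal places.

0.9460

A(level switch) = MTBF/(MTBF+MTTR) = 13323/(13323+98.8) = 0.992639
A(logic solver) = MTBF/(MTBF+MTTR) = 2295/(2295+109.7) = 0.954381
A(trip amplifier) = MTBF/(MTBF+MTTR) = 18584/(18584+27.2) = 0.998539
Series availability: 0.992639 × 0.954381 × 0.998539 = 0.9460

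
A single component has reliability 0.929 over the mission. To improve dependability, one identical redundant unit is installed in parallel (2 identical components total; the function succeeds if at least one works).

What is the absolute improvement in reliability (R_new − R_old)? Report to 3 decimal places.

0.066

R_before = 0.929
R_after = 1 − (1 − 0.929)^2 = 0.995
ΔR = 0.995 − 0.929 = 0.066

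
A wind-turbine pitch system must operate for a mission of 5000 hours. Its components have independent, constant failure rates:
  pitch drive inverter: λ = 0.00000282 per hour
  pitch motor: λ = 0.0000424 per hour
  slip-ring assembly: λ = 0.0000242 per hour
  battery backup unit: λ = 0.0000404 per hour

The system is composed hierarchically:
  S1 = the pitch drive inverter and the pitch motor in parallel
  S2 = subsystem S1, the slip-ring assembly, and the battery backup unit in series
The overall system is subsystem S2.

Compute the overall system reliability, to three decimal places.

0.722

R(pitch drive inverter) = exp(−0.00000282 × 5000) = 0.98600
R(pitch motor) = exp(−0.0000424 × 5000) = 0.80896
R(slip-ring assembly) = exp(−0.0000242 × 5000) = 0.88603
R(battery backup unit) = exp(−0.0000404 × 5000) = 0.81709
Parallel (pitch drive inverter and pitch motor): 1 − (1 − 0.98600)(1 − 0.80896) = 0.99733
Series ([0.99733], slip-ring assembly, and battery backup unit): 0.99733 × 0.88603 × 0.81709 = 0.722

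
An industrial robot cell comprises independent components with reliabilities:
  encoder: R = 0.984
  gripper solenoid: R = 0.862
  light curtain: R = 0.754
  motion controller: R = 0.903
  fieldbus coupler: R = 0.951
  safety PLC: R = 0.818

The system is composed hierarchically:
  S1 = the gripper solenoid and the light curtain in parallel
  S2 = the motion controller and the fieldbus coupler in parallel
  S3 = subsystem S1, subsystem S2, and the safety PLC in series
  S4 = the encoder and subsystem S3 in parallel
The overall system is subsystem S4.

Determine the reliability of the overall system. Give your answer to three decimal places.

Parallel (gripper solenoid and light curtain): 1 − (1 − 0.86200)(1 − 0.75400) = 0.96605
Parallel (motion controller and fieldbus coupler): 1 − (1 − 0.90300)(1 − 0.95100) = 0.99525
Series ([0.96605], [0.99525], and safety PLC): 0.96605 × 0.99525 × 0.81800 = 0.78648
Parallel (encoder and [0.78648]): 1 − (1 − 0.98400)(1 − 0.78648) = 0.997

0.997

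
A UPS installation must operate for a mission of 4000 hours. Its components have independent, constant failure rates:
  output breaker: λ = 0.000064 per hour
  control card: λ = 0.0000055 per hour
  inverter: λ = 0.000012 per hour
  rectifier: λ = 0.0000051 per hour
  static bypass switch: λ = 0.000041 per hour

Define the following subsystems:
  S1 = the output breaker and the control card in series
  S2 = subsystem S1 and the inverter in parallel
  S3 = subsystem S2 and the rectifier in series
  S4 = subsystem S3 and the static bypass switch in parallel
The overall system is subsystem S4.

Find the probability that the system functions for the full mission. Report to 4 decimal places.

R(output breaker) = exp(−0.000064 × 4000) = 0.774142
R(control card) = exp(−0.0000055 × 4000) = 0.978240
R(inverter) = exp(−0.000012 × 4000) = 0.953134
R(rectifier) = exp(−0.0000051 × 4000) = 0.979807
R(static bypass switch) = exp(−0.000041 × 4000) = 0.848742
Series (output breaker and control card): 0.774142 × 0.978240 = 0.757297
Parallel ([0.757297] and inverter): 1 − (1 − 0.757297)(1 − 0.953134) = 0.988625
Series ([0.988625] and rectifier): 0.988625 × 0.979807 = 0.968662
Parallel ([0.968662] and static bypass switch): 1 − (1 − 0.968662)(1 − 0.848742) = 0.9953

0.9953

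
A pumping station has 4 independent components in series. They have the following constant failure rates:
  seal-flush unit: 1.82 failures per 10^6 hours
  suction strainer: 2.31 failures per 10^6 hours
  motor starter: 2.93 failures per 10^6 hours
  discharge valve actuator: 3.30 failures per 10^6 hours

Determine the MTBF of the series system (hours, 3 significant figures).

Series of exponential components: λ_sys = Σ λ_i
λ_sys = 0.00000182 + 0.00000231 + 0.00000293 + 0.00000330 = 1.0360e-05 /h
MTBF = 1 / λ_sys = 96500 h

96500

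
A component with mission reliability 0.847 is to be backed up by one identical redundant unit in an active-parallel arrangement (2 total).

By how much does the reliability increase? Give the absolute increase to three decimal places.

R_before = 0.847
R_after = 1 − (1 − 0.847)^2 = 0.977
ΔR = 0.977 − 0.847 = 0.130

0.130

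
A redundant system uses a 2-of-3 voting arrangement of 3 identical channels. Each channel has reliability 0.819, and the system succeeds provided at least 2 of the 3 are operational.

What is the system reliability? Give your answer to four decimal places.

R = Σ_{i=2}^{3} C(3,i) p^i (1−p)^{3−i} with p = 0.819
C(3,2)·0.819^2·0.181^1 = 0.364223
C(3,3)·0.819^3·0.181^0 = 0.549353
Sum = 0.9136

0.9136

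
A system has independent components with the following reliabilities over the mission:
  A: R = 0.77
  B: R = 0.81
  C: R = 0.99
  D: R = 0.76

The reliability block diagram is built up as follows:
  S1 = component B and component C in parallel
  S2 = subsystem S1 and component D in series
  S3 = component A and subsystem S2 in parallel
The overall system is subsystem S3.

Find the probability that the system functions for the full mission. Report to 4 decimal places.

Parallel (B and C): 1 − (1 − 0.810000)(1 − 0.990000) = 0.998100
Series ([0.998100] and D): 0.998100 × 0.760000 = 0.758556
Parallel (A and [0.758556]): 1 − (1 − 0.770000)(1 − 0.758556) = 0.9445

0.9445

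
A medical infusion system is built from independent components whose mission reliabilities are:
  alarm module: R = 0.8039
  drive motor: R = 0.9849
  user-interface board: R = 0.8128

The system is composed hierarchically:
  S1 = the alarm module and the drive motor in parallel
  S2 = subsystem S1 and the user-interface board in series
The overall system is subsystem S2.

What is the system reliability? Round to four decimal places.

0.8104

Parallel (alarm module and drive motor): 1 − (1 − 0.803900)(1 − 0.984900) = 0.997039
Series ([0.997039] and user-interface board): 0.997039 × 0.812800 = 0.8104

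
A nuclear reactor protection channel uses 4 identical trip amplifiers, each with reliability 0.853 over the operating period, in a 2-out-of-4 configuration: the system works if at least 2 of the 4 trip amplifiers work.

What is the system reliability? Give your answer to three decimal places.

R = Σ_{i=2}^{4} C(4,i) p^i (1−p)^{4−i} with p = 0.853
C(4,2)·0.853^2·0.147^2 = 0.09434
C(4,3)·0.853^3·0.147^1 = 0.36494
C(4,4)·0.853^4·0.147^0 = 0.52941
Sum = 0.989

0.989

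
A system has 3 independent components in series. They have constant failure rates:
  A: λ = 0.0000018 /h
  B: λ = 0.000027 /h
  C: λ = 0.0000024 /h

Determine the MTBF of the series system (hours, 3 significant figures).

32100

Series of exponential components: λ_sys = Σ λ_i
λ_sys = 0.0000018 + 0.000027 + 0.0000024 = 3.1200e-05 /h
MTBF = 1 / λ_sys = 32100 h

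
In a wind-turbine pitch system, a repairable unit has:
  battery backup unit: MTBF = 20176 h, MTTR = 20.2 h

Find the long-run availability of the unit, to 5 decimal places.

A(battery backup unit) = MTBF/(MTBF+MTTR) = 20176/(20176+20.2) = 0.99900

0.99900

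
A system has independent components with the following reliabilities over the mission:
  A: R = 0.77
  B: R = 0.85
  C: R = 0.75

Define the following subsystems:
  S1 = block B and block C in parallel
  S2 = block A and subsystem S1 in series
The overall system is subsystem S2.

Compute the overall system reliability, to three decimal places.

Parallel (B and C): 1 − (1 − 0.85000)(1 − 0.75000) = 0.96250
Series (A and [0.96250]): 0.77000 × 0.96250 = 0.741

0.741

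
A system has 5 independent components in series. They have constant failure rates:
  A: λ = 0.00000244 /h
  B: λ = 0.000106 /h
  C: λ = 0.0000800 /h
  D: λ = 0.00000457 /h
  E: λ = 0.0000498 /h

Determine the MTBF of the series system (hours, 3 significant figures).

4120

Series of exponential components: λ_sys = Σ λ_i
λ_sys = 0.00000244 + 0.000106 + 0.0000800 + 0.00000457 + 0.0000498 = 2.4281e-04 /h
MTBF = 1 / λ_sys = 4120 h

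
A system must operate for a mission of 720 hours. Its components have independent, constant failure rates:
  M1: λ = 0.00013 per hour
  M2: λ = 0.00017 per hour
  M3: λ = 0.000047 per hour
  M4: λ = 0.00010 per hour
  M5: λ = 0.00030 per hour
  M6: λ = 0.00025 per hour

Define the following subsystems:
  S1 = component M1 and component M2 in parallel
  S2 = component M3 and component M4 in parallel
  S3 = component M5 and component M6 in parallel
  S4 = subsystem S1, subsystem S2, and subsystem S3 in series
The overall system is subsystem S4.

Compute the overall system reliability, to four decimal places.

0.9558

R(M1) = exp(−0.00013 × 720) = 0.910647
R(M2) = exp(−0.00017 × 720) = 0.884794
R(M3) = exp(−0.000047 × 720) = 0.966726
R(M4) = exp(−0.00010 × 720) = 0.930531
R(M5) = exp(−0.00030 × 720) = 0.805735
R(M6) = exp(−0.00025 × 720) = 0.835270
Parallel (M1 and M2): 1 − (1 − 0.910647)(1 − 0.884794) = 0.989706
Parallel (M3 and M4): 1 − (1 − 0.966726)(1 − 0.930531) = 0.997688
Parallel (M5 and M6): 1 − (1 − 0.805735)(1 − 0.835270) = 0.967999
Series ([0.989706], [0.997688], and [0.967999]): 0.989706 × 0.997688 × 0.967999 = 0.9558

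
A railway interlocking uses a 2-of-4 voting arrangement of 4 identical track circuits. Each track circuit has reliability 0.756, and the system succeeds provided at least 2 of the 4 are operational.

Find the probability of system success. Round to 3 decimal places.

0.953

R = Σ_{i=2}^{4} C(4,i) p^i (1−p)^{4−i} with p = 0.756
C(4,2)·0.756^2·0.244^2 = 0.20416
C(4,3)·0.756^3·0.244^1 = 0.42171
C(4,4)·0.756^4·0.244^0 = 0.32665
Sum = 0.953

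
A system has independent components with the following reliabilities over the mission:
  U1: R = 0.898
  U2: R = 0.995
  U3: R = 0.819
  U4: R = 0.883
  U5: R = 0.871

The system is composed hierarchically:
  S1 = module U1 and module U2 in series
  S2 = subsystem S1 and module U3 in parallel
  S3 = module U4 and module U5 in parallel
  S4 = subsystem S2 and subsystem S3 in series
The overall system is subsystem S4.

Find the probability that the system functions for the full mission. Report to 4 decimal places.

0.9659

Series (U1 and U2): 0.898000 × 0.995000 = 0.893510
Parallel ([0.893510] and U3): 1 − (1 − 0.893510)(1 − 0.819000) = 0.980725
Parallel (U4 and U5): 1 − (1 − 0.883000)(1 − 0.871000) = 0.984907
Series ([0.980725] and [0.984907]): 0.980725 × 0.984907 = 0.9659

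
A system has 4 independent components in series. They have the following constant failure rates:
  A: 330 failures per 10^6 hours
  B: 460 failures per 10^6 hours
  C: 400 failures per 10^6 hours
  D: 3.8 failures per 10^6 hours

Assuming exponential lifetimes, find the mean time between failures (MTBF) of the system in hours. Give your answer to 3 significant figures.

838

Series of exponential components: λ_sys = Σ λ_i
λ_sys = 0.00033 + 0.00046 + 0.00040 + 0.0000038 = 1.1938e-03 /h
MTBF = 1 / λ_sys = 838 h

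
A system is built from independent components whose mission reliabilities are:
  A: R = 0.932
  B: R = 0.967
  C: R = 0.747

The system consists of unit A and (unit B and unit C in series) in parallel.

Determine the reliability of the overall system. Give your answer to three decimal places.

0.981

Series (B and C): 0.96700 × 0.74700 = 0.72235
Parallel (A and [0.72235]): 1 − (1 − 0.93200)(1 − 0.72235) = 0.981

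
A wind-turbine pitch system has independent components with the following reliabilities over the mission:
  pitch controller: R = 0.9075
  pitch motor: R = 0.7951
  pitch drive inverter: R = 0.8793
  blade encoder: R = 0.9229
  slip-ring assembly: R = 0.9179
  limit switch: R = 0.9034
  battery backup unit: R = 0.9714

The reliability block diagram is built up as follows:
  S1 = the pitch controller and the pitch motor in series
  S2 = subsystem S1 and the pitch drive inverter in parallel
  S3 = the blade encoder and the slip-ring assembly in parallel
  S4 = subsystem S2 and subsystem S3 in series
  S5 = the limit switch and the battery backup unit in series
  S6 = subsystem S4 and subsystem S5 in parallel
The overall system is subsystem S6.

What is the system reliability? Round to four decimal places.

Series (pitch controller and pitch motor): 0.907500 × 0.795100 = 0.721553
Parallel ([0.721553] and pitch drive inverter): 1 − (1 − 0.721553)(1 − 0.879300) = 0.966391
Parallel (blade encoder and slip-ring assembly): 1 − (1 − 0.922900)(1 − 0.917900) = 0.993670
Series ([0.966391] and [0.993670]): 0.966391 × 0.993670 = 0.960274
Series (limit switch and battery backup unit): 0.903400 × 0.971400 = 0.877563
Parallel ([0.960274] and [0.877563]): 1 − (1 − 0.960274)(1 − 0.877563) = 0.9951

0.9951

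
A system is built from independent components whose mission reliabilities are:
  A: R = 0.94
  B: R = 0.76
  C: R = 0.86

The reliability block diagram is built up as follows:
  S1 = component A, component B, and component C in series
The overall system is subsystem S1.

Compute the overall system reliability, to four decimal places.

Series (A, B, and C): 0.940000 × 0.760000 × 0.860000 = 0.6144

0.6144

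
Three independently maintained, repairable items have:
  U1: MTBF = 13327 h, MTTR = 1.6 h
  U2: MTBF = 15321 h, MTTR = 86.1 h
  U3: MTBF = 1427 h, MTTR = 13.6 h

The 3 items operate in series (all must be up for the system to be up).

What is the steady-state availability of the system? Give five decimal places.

0.98491

A(U1) = MTBF/(MTBF+MTTR) = 13327/(13327+1.6) = 0.999880
A(U2) = MTBF/(MTBF+MTTR) = 15321/(15321+86.1) = 0.994412
A(U3) = MTBF/(MTBF+MTTR) = 1427/(1427+13.6) = 0.990559
Series availability: 0.999880 × 0.994412 × 0.990559 = 0.98491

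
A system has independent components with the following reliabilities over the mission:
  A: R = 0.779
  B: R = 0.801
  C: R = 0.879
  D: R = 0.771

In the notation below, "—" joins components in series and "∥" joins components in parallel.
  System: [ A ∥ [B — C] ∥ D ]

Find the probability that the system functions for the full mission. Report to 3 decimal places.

0.985

Series (B and C): 0.80100 × 0.87900 = 0.70408
Parallel (A, [0.70408], and D): 1 − (1 − 0.77900)(1 − 0.70408)(1 − 0.77100) = 0.985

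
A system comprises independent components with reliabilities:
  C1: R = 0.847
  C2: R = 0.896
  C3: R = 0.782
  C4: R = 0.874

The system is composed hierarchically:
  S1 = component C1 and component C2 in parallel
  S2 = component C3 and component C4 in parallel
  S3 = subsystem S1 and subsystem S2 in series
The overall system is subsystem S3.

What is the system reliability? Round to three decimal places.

0.957

Parallel (C1 and C2): 1 − (1 − 0.84700)(1 − 0.89600) = 0.98409
Parallel (C3 and C4): 1 − (1 − 0.78200)(1 − 0.87400) = 0.97253
Series ([0.98409] and [0.97253]): 0.98409 × 0.97253 = 0.957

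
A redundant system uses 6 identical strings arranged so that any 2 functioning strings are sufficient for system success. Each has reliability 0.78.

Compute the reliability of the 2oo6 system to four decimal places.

0.9975

R = Σ_{i=2}^{6} C(6,i) p^i (1−p)^{6−i} with p = 0.78
C(6,2)·0.78^2·0.22^4 = 0.021378
C(6,3)·0.78^3·0.22^3 = 0.101061
C(6,4)·0.78^4·0.22^2 = 0.268729
C(6,5)·0.78^5·0.22^1 = 0.381107
C(6,6)·0.78^6·0.22^0 = 0.225200
Sum = 0.9975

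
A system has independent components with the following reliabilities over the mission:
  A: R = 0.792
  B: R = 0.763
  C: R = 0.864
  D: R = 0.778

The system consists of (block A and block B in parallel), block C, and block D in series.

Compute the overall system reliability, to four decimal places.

0.6391

Parallel (A and B): 1 − (1 − 0.792000)(1 − 0.763000) = 0.950704
Series ([0.950704], C, and D): 0.950704 × 0.864000 × 0.778000 = 0.6391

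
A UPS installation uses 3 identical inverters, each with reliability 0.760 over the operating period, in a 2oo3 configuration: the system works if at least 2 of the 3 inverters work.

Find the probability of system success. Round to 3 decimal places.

R = Σ_{i=2}^{3} C(3,i) p^i (1−p)^{3−i} with p = 0.760
C(3,2)·0.760^2·0.240^1 = 0.41587
C(3,3)·0.760^3·0.240^0 = 0.43898
Sum = 0.855

0.855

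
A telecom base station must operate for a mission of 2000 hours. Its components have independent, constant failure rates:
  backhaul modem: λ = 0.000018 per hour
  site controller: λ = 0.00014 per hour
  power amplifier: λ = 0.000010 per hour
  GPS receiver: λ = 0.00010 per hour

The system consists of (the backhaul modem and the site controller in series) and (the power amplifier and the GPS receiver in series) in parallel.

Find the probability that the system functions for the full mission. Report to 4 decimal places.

R(backhaul modem) = exp(−0.000018 × 2000) = 0.964640
R(site controller) = exp(−0.00014 × 2000) = 0.755784
R(power amplifier) = exp(−0.000010 × 2000) = 0.980199
R(GPS receiver) = exp(−0.00010 × 2000) = 0.818731
Series (backhaul modem and site controller): 0.964640 × 0.755784 = 0.729059
Series (power amplifier and GPS receiver): 0.980199 × 0.818731 = 0.802519
Parallel ([0.729059] and [0.802519]): 1 − (1 − 0.729059)(1 − 0.802519) = 0.9465

0.9465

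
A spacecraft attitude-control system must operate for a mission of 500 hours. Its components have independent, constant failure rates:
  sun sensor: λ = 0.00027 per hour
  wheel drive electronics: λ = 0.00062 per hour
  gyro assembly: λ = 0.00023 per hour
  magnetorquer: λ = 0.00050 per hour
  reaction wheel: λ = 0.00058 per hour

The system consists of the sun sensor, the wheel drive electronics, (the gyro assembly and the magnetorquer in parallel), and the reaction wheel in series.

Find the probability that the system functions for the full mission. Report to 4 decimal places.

R(sun sensor) = exp(−0.00027 × 500) = 0.873716
R(wheel drive electronics) = exp(−0.00062 × 500) = 0.733447
R(gyro assembly) = exp(−0.00023 × 500) = 0.891366
R(magnetorquer) = exp(−0.00050 × 500) = 0.778801
R(reaction wheel) = exp(−0.00058 × 500) = 0.748264
Parallel (gyro assembly and magnetorquer): 1 − (1 − 0.891366)(1 − 0.778801) = 0.975970
Series (sun sensor, wheel drive electronics, [0.975970], and reaction wheel): 0.873716 × 0.733447 × 0.975970 × 0.748264 = 0.4680

0.4680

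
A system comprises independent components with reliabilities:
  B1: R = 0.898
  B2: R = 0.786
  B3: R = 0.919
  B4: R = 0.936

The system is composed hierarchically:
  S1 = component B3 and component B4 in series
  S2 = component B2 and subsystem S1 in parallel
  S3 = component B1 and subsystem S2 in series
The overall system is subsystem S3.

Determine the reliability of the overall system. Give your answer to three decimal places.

0.871

Series (B3 and B4): 0.91900 × 0.93600 = 0.86018
Parallel (B2 and [0.86018]): 1 − (1 − 0.78600)(1 − 0.86018) = 0.97008
Series (B1 and [0.97008]): 0.89800 × 0.97008 = 0.871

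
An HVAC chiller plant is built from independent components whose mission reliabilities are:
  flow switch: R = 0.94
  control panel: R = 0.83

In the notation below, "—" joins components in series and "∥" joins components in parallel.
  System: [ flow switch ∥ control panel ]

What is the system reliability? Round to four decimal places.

Parallel (flow switch and control panel): 1 − (1 − 0.940000)(1 − 0.830000) = 0.9898

0.9898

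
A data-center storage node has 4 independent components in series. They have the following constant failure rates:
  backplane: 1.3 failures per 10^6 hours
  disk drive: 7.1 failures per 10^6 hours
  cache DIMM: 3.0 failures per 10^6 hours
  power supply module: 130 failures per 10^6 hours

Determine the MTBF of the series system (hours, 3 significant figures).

Series of exponential components: λ_sys = Σ λ_i
λ_sys = 0.0000013 + 0.0000071 + 0.0000030 + 0.00013 = 1.4140e-04 /h
MTBF = 1 / λ_sys = 7070 h

7070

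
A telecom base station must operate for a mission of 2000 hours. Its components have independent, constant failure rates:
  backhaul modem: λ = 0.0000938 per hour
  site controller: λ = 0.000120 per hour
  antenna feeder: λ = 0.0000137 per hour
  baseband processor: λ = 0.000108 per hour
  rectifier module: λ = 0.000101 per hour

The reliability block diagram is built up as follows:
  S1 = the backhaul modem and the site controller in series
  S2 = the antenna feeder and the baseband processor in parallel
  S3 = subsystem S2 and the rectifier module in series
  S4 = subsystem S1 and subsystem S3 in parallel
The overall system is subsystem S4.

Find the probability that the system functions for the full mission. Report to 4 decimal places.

R(backhaul modem) = exp(−0.0000938 × 2000) = 0.828946
R(site controller) = exp(−0.000120 × 2000) = 0.786628
R(antenna feeder) = exp(−0.0000137 × 2000) = 0.972972
R(baseband processor) = exp(−0.000108 × 2000) = 0.805735
R(rectifier module) = exp(−0.000101 × 2000) = 0.817095
Series (backhaul modem and site controller): 0.828946 × 0.786628 = 0.652072
Parallel (antenna feeder and baseband processor): 1 − (1 − 0.972972)(1 − 0.805735) = 0.994749
Series ([0.994749] and rectifier module): 0.994749 × 0.817095 = 0.812804
Parallel ([0.652072] and [0.812804]): 1 − (1 − 0.652072)(1 − 0.812804) = 0.9349

0.9349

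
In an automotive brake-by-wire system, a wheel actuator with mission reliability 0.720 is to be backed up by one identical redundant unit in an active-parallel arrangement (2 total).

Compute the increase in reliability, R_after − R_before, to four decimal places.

R_before = 0.720
R_after = 1 − (1 − 0.720)^2 = 0.9216
ΔR = 0.9216 − 0.720 = 0.2016

0.2016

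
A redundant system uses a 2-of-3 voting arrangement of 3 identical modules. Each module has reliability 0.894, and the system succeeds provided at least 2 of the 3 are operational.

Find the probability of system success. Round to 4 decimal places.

R = Σ_{i=2}^{3} C(3,i) p^i (1−p)^{3−i} with p = 0.894
C(3,2)·0.894^2·0.106^1 = 0.254157
C(3,3)·0.894^3·0.106^0 = 0.714517
Sum = 0.9687

0.9687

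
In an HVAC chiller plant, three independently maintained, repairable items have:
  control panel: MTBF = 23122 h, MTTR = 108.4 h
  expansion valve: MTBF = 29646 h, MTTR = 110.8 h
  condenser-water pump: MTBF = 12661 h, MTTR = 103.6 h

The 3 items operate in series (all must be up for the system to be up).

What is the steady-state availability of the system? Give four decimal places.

0.9836

A(control panel) = MTBF/(MTBF+MTTR) = 23122/(23122+108.4) = 0.995334
A(expansion valve) = MTBF/(MTBF+MTTR) = 29646/(29646+110.8) = 0.996276
A(condenser-water pump) = MTBF/(MTBF+MTTR) = 12661/(12661+103.6) = 0.991884
Series availability: 0.995334 × 0.996276 × 0.991884 = 0.9836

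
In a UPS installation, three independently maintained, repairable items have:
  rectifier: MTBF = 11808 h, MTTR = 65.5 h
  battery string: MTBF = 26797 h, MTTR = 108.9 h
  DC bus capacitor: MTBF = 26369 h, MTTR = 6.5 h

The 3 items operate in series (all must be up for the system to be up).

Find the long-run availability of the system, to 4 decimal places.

A(rectifier) = MTBF/(MTBF+MTTR) = 11808/(11808+65.5) = 0.994484
A(battery string) = MTBF/(MTBF+MTTR) = 26797/(26797+108.9) = 0.995953
A(DC bus capacitor) = MTBF/(MTBF+MTTR) = 26369/(26369+6.5) = 0.999754
Series availability: 0.994484 × 0.995953 × 0.999754 = 0.9902

0.9902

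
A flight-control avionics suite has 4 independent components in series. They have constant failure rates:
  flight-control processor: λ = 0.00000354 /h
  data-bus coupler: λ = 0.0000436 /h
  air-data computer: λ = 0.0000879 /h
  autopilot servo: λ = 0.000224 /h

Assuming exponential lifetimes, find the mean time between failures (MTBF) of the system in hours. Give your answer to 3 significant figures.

2790

Series of exponential components: λ_sys = Σ λ_i
λ_sys = 0.00000354 + 0.0000436 + 0.0000879 + 0.000224 = 3.5904e-04 /h
MTBF = 1 / λ_sys = 2790 h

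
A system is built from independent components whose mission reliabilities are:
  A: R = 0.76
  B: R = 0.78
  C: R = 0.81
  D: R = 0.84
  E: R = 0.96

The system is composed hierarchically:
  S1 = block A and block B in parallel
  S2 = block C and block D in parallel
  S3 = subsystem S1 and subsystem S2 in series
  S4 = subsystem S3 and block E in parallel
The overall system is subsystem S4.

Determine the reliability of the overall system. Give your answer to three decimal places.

Parallel (A and B): 1 − (1 − 0.76000)(1 − 0.78000) = 0.94720
Parallel (C and D): 1 − (1 − 0.81000)(1 − 0.84000) = 0.96960
Series ([0.94720] and [0.96960]): 0.94720 × 0.96960 = 0.91841
Parallel ([0.91841] and E): 1 − (1 − 0.91841)(1 − 0.96000) = 0.997

0.997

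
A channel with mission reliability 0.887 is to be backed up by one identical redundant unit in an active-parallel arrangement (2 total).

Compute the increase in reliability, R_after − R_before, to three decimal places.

R_before = 0.887
R_after = 1 − (1 − 0.887)^2 = 0.987
ΔR = 0.987 − 0.887 = 0.100

0.100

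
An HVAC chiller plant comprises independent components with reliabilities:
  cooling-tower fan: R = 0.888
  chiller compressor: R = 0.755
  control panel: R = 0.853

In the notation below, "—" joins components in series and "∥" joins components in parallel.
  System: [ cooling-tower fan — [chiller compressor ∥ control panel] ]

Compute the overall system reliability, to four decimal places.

0.8560

Parallel (chiller compressor and control panel): 1 − (1 − 0.755000)(1 − 0.853000) = 0.963985
Series (cooling-tower fan and [0.963985]): 0.888000 × 0.963985 = 0.8560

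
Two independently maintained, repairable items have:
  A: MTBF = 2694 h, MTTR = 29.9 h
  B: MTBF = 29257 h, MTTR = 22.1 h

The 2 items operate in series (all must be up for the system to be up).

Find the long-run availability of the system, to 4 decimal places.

A(A) = MTBF/(MTBF+MTTR) = 2694/(2694+29.9) = 0.989023
A(B) = MTBF/(MTBF+MTTR) = 29257/(29257+22.1) = 0.999245
Series availability: 0.989023 × 0.999245 = 0.9883

0.9883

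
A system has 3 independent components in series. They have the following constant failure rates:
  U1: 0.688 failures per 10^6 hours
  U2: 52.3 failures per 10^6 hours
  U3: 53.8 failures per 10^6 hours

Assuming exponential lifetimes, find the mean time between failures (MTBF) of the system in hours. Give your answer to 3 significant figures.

Series of exponential components: λ_sys = Σ λ_i
λ_sys = 0.000000688 + 0.0000523 + 0.0000538 = 1.0679e-04 /h
MTBF = 1 / λ_sys = 9360 h

9360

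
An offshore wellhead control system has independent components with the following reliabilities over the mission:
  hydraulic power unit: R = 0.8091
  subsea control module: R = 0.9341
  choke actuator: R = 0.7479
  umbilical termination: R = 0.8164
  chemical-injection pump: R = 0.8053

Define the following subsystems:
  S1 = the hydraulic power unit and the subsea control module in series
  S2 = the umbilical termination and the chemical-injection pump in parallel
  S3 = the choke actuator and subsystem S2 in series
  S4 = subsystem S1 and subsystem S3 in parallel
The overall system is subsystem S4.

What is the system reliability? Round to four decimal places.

Series (hydraulic power unit and subsea control module): 0.809100 × 0.934100 = 0.755780
Parallel (umbilical termination and chemical-injection pump): 1 − (1 − 0.816400)(1 − 0.805300) = 0.964253
Series (choke actuator and [0.964253]): 0.747900 × 0.964253 = 0.721165
Parallel ([0.755780] and [0.721165]): 1 − (1 − 0.755780)(1 − 0.721165) = 0.9319

0.9319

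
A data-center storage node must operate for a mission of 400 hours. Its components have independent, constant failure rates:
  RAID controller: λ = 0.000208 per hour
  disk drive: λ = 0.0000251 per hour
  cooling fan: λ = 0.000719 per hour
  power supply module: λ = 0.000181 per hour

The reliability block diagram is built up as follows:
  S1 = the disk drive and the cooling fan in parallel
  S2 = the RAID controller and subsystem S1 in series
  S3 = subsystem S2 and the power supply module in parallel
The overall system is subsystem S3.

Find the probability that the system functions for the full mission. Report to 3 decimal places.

0.994

R(RAID controller) = exp(−0.000208 × 400) = 0.92017
R(disk drive) = exp(−0.0000251 × 400) = 0.99001
R(cooling fan) = exp(−0.000719 × 400) = 0.75006
R(power supply module) = exp(−0.000181 × 400) = 0.93016
Parallel (disk drive and cooling fan): 1 − (1 − 0.99001)(1 − 0.75006) = 0.99750
Series (RAID controller and [0.99750]): 0.92017 × 0.99750 = 0.91787
Parallel ([0.91787] and power supply module): 1 − (1 − 0.91787)(1 − 0.93016) = 0.994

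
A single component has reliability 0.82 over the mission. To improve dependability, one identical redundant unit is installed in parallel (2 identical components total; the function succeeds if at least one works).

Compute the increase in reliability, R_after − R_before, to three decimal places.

0.148

R_before = 0.82
R_after = 1 − (1 − 0.82)^2 = 0.968
ΔR = 0.968 − 0.82 = 0.148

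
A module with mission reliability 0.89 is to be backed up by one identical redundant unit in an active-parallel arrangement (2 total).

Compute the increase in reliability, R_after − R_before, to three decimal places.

0.098

R_before = 0.89
R_after = 1 − (1 − 0.89)^2 = 0.988
ΔR = 0.988 − 0.89 = 0.098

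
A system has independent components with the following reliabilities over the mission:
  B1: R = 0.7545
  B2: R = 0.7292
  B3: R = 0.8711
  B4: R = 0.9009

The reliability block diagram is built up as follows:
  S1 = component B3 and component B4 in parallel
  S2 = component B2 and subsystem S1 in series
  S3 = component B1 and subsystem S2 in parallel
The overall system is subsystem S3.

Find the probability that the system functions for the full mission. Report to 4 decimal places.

Parallel (B3 and B4): 1 − (1 − 0.871100)(1 − 0.900900) = 0.987226
Series (B2 and [0.987226]): 0.729200 × 0.987226 = 0.719885
Parallel (B1 and [0.719885]): 1 − (1 − 0.754500)(1 − 0.719885) = 0.9312

0.9312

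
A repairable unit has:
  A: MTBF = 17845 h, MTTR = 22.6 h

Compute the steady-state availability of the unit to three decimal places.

A(A) = MTBF/(MTBF+MTTR) = 17845/(17845+22.6) = 0.999

0.999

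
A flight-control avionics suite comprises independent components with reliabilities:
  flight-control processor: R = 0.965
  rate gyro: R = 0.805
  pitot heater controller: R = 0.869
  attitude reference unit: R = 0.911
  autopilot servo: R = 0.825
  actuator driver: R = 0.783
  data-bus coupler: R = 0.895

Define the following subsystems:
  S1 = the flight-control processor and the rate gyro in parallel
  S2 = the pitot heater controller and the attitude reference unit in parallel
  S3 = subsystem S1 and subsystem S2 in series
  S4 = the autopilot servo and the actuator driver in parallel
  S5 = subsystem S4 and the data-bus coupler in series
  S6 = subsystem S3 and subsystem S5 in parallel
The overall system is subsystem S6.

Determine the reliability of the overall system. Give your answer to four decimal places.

0.9974

Parallel (flight-control processor and rate gyro): 1 − (1 − 0.965000)(1 − 0.805000) = 0.993175
Parallel (pitot heater controller and attitude reference unit): 1 − (1 − 0.869000)(1 − 0.911000) = 0.988341
Series ([0.993175] and [0.988341]): 0.993175 × 0.988341 = 0.981596
Parallel (autopilot servo and actuator driver): 1 − (1 − 0.825000)(1 − 0.783000) = 0.962025
Series ([0.962025] and data-bus coupler): 0.962025 × 0.895000 = 0.861012
Parallel ([0.981596] and [0.861012]): 1 − (1 − 0.981596)(1 − 0.861012) = 0.9974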